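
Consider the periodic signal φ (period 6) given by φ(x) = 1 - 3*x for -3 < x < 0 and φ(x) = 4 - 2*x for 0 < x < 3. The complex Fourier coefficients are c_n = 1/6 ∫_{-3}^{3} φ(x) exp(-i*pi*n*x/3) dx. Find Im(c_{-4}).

15/(8*pi)

Since φ is real-valued, Im(c_{-4}) = -1/6 ∫_{-3}^{3} φ(x) sin(-4*pi*x/3) dx = b_{4}/2.
Split the integral at the breakpoints.
Integrating by parts (boundary term plus one more integral), an antiderivative of (1 - 3*x) sin(-4*pi*x/3) is -9*x*cos(4*pi*x/3)/(4*pi) + 27*sin(4*pi*x/3)/(16*pi**2) + 3*cos(4*pi*x/3)/(4*pi); evaluating from -3 to 0: ∫_{-3}^{0} (1 - 3*x) sin(-4*pi*x/3) dx = (3/(4*pi)) - (15/(2*pi)) = -27/(4*pi).
Integrating by parts (boundary term plus one more integral), an antiderivative of (4 - 2*x) sin(-4*pi*x/3) is -3*x*cos(4*pi*x/3)/(2*pi) + 9*sin(4*pi*x/3)/(8*pi**2) + 3*cos(4*pi*x/3)/pi; evaluating from 0 to 3: ∫_{0}^{3} (4 - 2*x) sin(-4*pi*x/3) dx = (-3/(2*pi)) - (3/pi) = -9/(2*pi).
So ∫_{-3}^{3} φ(x) sin(-4*pi*x/3) dx = -45/(4*pi).
Hence Im(c_{-4}) = (-1/6)·(-45/(4*pi)) = 15/(8*pi).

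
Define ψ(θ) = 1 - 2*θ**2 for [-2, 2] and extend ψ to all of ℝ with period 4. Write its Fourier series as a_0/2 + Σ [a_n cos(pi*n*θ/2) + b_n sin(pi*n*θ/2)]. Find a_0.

-10/3

a_0 = 1/2 ∫_{-2}^{2} ψ(θ) dθ = 1/2 · (-20/3) = -10/3.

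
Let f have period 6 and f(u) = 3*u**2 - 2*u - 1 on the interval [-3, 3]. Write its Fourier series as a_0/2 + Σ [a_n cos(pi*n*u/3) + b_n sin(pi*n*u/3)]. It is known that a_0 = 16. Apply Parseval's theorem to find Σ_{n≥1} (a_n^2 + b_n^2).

768/5

Parseval: a_0^2/2 + Σ_{n≥1} (a_n^2+b_n^2) = 1/3 ∫_{-3}^{3} f(u)^2 du = 1408/5.
Subtract a_0^2/2 = 128: Σ (a_n^2+b_n^2) = 768/5.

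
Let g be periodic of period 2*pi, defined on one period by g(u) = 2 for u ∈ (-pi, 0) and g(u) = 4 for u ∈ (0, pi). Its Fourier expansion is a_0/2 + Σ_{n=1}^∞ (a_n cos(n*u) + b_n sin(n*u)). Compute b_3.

4/(3*pi)

b_3 = 1/pi ∫_{-pi}^{pi} g(u) sin(3*u) du.
Split the integral at the breakpoints.
Directly, an antiderivative of (2) sin(3*u) is -2*cos(3*u)/3; evaluating from -pi to 0: ∫_{-pi}^{0} (2) sin(3*u) du = (-2/3) - (2/3) = -4/3.
Directly, an antiderivative of (4) sin(3*u) is -4*cos(3*u)/3; evaluating from 0 to pi: ∫_{0}^{pi} (4) sin(3*u) du = (4/3) - (-4/3) = 8/3.
Summing the pieces and multiplying by (1/pi) gives b_3 = 4/(3*pi).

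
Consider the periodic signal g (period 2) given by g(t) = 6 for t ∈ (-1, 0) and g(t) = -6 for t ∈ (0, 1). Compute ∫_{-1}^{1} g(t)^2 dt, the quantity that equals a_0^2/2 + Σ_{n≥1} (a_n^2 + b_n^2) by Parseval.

∫_{-1}^{1} g(t)^2 dt = 72.

72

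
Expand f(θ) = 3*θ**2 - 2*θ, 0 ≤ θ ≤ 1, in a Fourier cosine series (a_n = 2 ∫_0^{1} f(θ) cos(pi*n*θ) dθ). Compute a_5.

-4/(25*pi**2)

a_5 = 2 ∫_0^{1} (3*θ**2 - 2*θ) cos(5*pi*θ) dθ.
Integrating by parts twice (tabular method), an antiderivative of (3*θ**2 - 2*θ) cos(5*pi*θ) is 3*θ**2*sin(5*pi*θ)/(5*pi) - 2*θ*sin(5*pi*θ)/(5*pi) + 6*θ*cos(5*pi*θ)/(25*pi**2) - 6*sin(5*pi*θ)/(125*pi**3) - 2*cos(5*pi*θ)/(25*pi**2); evaluating from 0 to 1: ∫_{0}^{1} (3*θ**2 - 2*θ) cos(5*pi*θ) dθ = (-4/(25*pi**2)) - (-2/(25*pi**2)) = -2/(25*pi**2).
Hence a_5 = 2·(-2/(25*pi**2)) = -4/(25*pi**2).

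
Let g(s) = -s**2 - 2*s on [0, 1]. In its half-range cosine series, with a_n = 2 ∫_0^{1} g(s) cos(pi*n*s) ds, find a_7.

12/(49*pi**2)

a_7 = 2 ∫_0^{1} (-s**2 - 2*s) cos(7*pi*s) ds.
Integrating by parts twice (tabular method), an antiderivative of (-s**2 - 2*s) cos(7*pi*s) is -s**2*sin(7*pi*s)/(7*pi) - 2*s*sin(7*pi*s)/(7*pi) - 2*s*cos(7*pi*s)/(49*pi**2) + 2*sin(7*pi*s)/(343*pi**3) - 2*cos(7*pi*s)/(49*pi**2); evaluating from 0 to 1: ∫_{0}^{1} (-s**2 - 2*s) cos(7*pi*s) ds = (4/(49*pi**2)) - (-2/(49*pi**2)) = 6/(49*pi**2).
Hence a_7 = 2·(6/(49*pi**2)) = 12/(49*pi**2).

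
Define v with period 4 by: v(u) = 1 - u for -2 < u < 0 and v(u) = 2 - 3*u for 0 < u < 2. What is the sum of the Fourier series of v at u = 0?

3/2

At u = 0 the one-sided limits are v(0^-) = 1 and v(0^+) = 2.
By Dirichlet's theorem the series converges to their average, [(1) + (2)]/2 = 3/2.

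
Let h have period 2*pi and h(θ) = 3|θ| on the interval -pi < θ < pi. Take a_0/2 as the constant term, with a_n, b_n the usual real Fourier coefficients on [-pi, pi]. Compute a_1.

a_1 = 1/pi ∫_{-pi}^{pi} h(θ) cos(θ) dθ.
h is even and cos(θ) is even, so the integrand is even and a_1 = 2/pi ∫_0^{pi} h(θ) cos(θ) dθ.
Integrating by parts (boundary term plus one more integral), an antiderivative of (3*θ) cos(θ) is 3*θ*sin(θ) + 3*cos(θ); evaluating from 0 to pi: ∫_{0}^{pi} (3*θ) cos(θ) dθ = (-3) - (3) = -6.
Hence a_1 = (2/pi)·(-6) = -12/pi.

-12/pi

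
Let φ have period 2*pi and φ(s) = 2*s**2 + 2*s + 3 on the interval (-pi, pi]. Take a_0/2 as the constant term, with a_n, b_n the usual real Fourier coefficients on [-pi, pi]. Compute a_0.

6 + 4*pi**2/3

a_0 = 1/pi ∫_{-pi}^{pi} φ(s) ds = 1/pi · (6*pi + 4*pi**3/3) = 6 + 4*pi**2/3.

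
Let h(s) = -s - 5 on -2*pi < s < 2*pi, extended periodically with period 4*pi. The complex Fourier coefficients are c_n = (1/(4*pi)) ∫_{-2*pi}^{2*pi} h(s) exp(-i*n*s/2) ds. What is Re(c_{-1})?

0

Since h is real-valued, Re(c_{-1}) = (1/(4*pi)) ∫_{-2*pi}^{2*pi} h(s) cos(-s/2) ds = a_{1}/2.
Integrating by parts (boundary term plus one more integral), an antiderivative of (-s - 5) cos(-s/2) is -2*s*sin(s/2) - 10*sin(s/2) - 4*cos(s/2); evaluating from -2*pi to 2*pi: ∫_{-2*pi}^{2*pi} (-s - 5) cos(-s/2) ds = (4) - (4) = 0.
Hence Re(c_{-1}) = (1/(4*pi))·(0) = 0.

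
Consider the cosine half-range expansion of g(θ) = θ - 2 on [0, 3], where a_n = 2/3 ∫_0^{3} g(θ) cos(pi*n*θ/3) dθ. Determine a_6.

a_6 = 2/3 ∫_0^{3} (θ - 2) cos(2*pi*θ) dθ.
Integrating by parts (boundary term plus one more integral), an antiderivative of (θ - 2) cos(2*pi*θ) is θ*sin(2*pi*θ)/(2*pi) - sin(2*pi*θ)/pi + cos(2*pi*θ)/(4*pi**2); evaluating from 0 to 3: ∫_{0}^{3} (θ - 2) cos(2*pi*θ) dθ = (1/(4*pi**2)) - (1/(4*pi**2)) = 0.
Hence a_6 = (2/3)·(0) = 0.

0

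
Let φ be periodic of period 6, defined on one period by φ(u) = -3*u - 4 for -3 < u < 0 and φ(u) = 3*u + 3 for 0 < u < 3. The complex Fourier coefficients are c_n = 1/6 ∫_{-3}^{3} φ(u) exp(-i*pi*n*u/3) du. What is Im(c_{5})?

Since φ is real-valued, Im(c_{5}) = -1/6 ∫_{-3}^{3} φ(u) sin(5*pi*u/3) du = -b_{5}/2.
Split the integral at the breakpoints.
Integrating by parts (boundary term plus one more integral), an antiderivative of (-3*u - 4) sin(5*pi*u/3) is 9*u*cos(5*pi*u/3)/(5*pi) - 27*sin(5*pi*u/3)/(25*pi**2) + 12*cos(5*pi*u/3)/(5*pi); evaluating from -3 to 0: ∫_{-3}^{0} (-3*u - 4) sin(5*pi*u/3) du = (12/(5*pi)) - (3/pi) = -3/(5*pi).
Integrating by parts (boundary term plus one more integral), an antiderivative of (3*u + 3) sin(5*pi*u/3) is -9*u*cos(5*pi*u/3)/(5*pi) + 27*sin(5*pi*u/3)/(25*pi**2) - 9*cos(5*pi*u/3)/(5*pi); evaluating from 0 to 3: ∫_{0}^{3} (3*u + 3) sin(5*pi*u/3) du = (36/(5*pi)) - (-9/(5*pi)) = 9/pi.
So ∫_{-3}^{3} φ(u) sin(5*pi*u/3) du = 42/(5*pi).
Hence Im(c_{5}) = (-1/6)·(42/(5*pi)) = -7/(5*pi).

-7/(5*pi)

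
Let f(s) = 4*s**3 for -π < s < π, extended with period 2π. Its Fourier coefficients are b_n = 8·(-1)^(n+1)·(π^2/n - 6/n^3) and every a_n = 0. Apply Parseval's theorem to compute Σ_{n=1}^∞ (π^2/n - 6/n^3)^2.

pi**6/14

Parseval: Σ b_n^2 = (1/π) ∫_{-π}^{π} f(s)^2 ds = 32*pi**6/7.
b_n^2 = 64·(π^2/n - 6/n^3)^2, so the sum equals (32*pi**6/7)/64 = pi**6/14.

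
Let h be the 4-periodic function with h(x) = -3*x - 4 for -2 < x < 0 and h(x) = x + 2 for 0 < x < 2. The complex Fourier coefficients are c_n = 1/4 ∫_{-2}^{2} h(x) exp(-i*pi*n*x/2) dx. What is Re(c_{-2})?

0

Since h is real-valued, Re(c_{-2}) = 1/4 ∫_{-2}^{2} h(x) cos(-pi*x) dx = a_{2}/2.
Split the integral at the breakpoints.
Integrating by parts (boundary term plus one more integral), an antiderivative of (-3*x - 4) cos(-pi*x) is -3*x*sin(pi*x)/pi - 4*sin(pi*x)/pi - 3*cos(pi*x)/pi**2; evaluating from -2 to 0: ∫_{-2}^{0} (-3*x - 4) cos(-pi*x) dx = (-3/pi**2) - (-3/pi**2) = 0.
Integrating by parts (boundary term plus one more integral), an antiderivative of (x + 2) cos(-pi*x) is x*sin(pi*x)/pi + 2*sin(pi*x)/pi + cos(pi*x)/pi**2; evaluating from 0 to 2: ∫_{0}^{2} (x + 2) cos(-pi*x) dx = (pi**(-2)) - (pi**(-2)) = 0.
So ∫_{-2}^{2} h(x) cos(-pi*x) dx = 0.
Hence Re(c_{-2}) = (1/4)·(0) = 0.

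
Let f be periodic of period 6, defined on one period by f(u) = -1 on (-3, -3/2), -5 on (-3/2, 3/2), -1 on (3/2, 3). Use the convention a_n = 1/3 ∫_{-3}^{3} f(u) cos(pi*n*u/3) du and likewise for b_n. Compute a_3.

8/(3*pi)

a_3 = 1/3 ∫_{-3}^{3} f(u) cos(pi*u) du.
f is even and cos(pi*u) is even, so the integrand is even and a_3 = 2/3 ∫_0^{3} f(u) cos(pi*u) du.
Split the integral at the breakpoints.
Directly, an antiderivative of (-5) cos(pi*u) is -5*sin(pi*u)/pi; evaluating from 0 to 3/2: ∫_{0}^{3/2} (-5) cos(pi*u) du = (5/pi) - (0) = 5/pi.
Directly, an antiderivative of (-1) cos(pi*u) is -sin(pi*u)/pi; evaluating from 3/2 to 3: ∫_{3/2}^{3} (-1) cos(pi*u) du = (0) - (1/pi) = -1/pi.
Summing the pieces and multiplying by (2/3) gives a_3 = 8/(3*pi).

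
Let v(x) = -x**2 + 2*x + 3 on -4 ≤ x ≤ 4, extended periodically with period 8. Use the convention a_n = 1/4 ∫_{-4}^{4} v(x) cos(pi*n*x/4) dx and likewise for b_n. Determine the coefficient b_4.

-4/pi

b_4 = 1/4 ∫_{-4}^{4} v(x) sin(pi*x) dx.
Integrating by parts twice (tabular method), an antiderivative of (-x**2 + 2*x + 3) sin(pi*x) is x**2*cos(pi*x)/pi - 2*x*sin(pi*x)/pi**2 - 2*x*cos(pi*x)/pi + 2*sin(pi*x)/pi**2 - 3*cos(pi*x)/pi - 2*cos(pi*x)/pi**3; evaluating from -4 to 4: ∫_{-4}^{4} (-x**2 + 2*x + 3) sin(pi*x) dx = (-2/pi**3 + 5/pi) - (-2/pi**3 + 21/pi) = -16/pi.
Hence b_4 = (1/4)·(-16/pi) = -4/pi.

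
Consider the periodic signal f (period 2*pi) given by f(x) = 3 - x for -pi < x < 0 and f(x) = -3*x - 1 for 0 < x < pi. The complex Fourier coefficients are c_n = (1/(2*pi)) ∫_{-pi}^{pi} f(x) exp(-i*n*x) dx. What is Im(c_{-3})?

Since f is real-valued, Im(c_{-3}) = -(1/(2*pi)) ∫_{-pi}^{pi} f(x) sin(-3*x) dx = b_{3}/2.
Split the integral at the breakpoints.
Integrating by parts (boundary term plus one more integral), an antiderivative of (3 - x) sin(-3*x) is -x*cos(3*x)/3 + sin(3*x)/9 + cos(3*x); evaluating from -pi to 0: ∫_{-pi}^{0} (3 - x) sin(-3*x) dx = (1) - (-pi/3 - 1) = pi/3 + 2.
Integrating by parts (boundary term plus one more integral), an antiderivative of (-3*x - 1) sin(-3*x) is -x*cos(3*x) + sin(3*x)/3 - cos(3*x)/3; evaluating from 0 to pi: ∫_{0}^{pi} (-3*x - 1) sin(-3*x) dx = (1/3 + pi) - (-1/3) = 2/3 + pi.
So ∫_{-pi}^{pi} f(x) sin(-3*x) dx = 8/3 + 4*pi/3.
Hence Im(c_{-3}) = (-1/(2*pi))·(8/3 + 4*pi/3) = 2*(-pi - 2)/(3*pi).

2*(-pi - 2)/(3*pi)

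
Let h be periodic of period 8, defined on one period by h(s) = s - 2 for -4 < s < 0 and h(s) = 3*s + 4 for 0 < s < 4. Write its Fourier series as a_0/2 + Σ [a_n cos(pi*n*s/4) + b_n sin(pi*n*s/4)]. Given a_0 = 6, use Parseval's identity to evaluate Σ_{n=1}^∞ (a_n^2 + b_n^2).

334/3

Parseval: a_0^2/2 + Σ_{n≥1} (a_n^2+b_n^2) = 1/4 ∫_{-4}^{4} h(s)^2 ds = 388/3.
Subtract a_0^2/2 = 18: Σ (a_n^2+b_n^2) = 334/3.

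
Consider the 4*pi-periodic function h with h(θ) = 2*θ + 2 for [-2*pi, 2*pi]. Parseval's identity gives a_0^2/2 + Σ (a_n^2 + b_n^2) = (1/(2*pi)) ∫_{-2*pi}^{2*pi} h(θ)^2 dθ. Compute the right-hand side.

8 + 32*pi**2/3

(1/(2*pi)) ∫_{-2*pi}^{2*pi} h(θ)^2 dθ = (1/(2*pi)) · (16*pi + 64*pi**3/3) = 8 + 32*pi**2/3.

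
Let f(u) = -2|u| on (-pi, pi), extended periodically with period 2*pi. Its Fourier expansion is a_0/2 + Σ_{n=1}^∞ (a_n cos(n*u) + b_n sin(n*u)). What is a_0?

a_0 = 1/pi ∫_{-pi}^{pi} f(u) du = 1/pi · (-2*pi**2) = -2*pi.

-2*pi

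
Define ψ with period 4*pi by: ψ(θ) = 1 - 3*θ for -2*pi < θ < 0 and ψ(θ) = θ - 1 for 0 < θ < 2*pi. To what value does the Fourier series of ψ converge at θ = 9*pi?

θ = 9*pi differs from θ = pi by 2 full period(s), and the series is 4*pi-periodic.
ψ is continuous at θ = pi with value -1 + pi, so the series converges to -1 + pi there.

-1 + pi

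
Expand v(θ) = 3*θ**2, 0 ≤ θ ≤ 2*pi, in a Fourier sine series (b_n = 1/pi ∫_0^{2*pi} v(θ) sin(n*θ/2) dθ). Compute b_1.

b_1 = 1/pi ∫_0^{2*pi} (3*θ**2) sin(θ/2) dθ.
Integrating by parts twice (tabular method), an antiderivative of (3*θ**2) sin(θ/2) is -6*θ**2*cos(θ/2) + 24*θ*sin(θ/2) + 48*cos(θ/2); evaluating from 0 to 2*pi: ∫_{0}^{2*pi} (3*θ**2) sin(θ/2) dθ = (-48 + 24*pi**2) - (48) = -96 + 24*pi**2.
Hence b_1 = (1/pi)·(-96 + 24*pi**2) = -96/pi + 24*pi.

-96/pi + 24*pi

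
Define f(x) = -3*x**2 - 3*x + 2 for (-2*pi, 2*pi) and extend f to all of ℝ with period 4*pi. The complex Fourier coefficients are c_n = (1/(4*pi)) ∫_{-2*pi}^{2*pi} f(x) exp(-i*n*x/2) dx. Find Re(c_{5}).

Since f is real-valued, Re(c_{5}) = (1/(4*pi)) ∫_{-2*pi}^{2*pi} f(x) cos(5*x/2) dx = a_{5}/2.
Integrating by parts twice (tabular method), an antiderivative of (-3*x**2 - 3*x + 2) cos(5*x/2) is -6*x**2*sin(5*x/2)/5 - 6*x*sin(5*x/2)/5 - 24*x*cos(5*x/2)/25 + 148*sin(5*x/2)/125 - 12*cos(5*x/2)/25; evaluating from -2*pi to 2*pi: ∫_{-2*pi}^{2*pi} (-3*x**2 - 3*x + 2) cos(5*x/2) dx = (12/25 + 48*pi/25) - (12/25 - 48*pi/25) = 96*pi/25.
Hence Re(c_{5}) = (1/(4*pi))·(96*pi/25) = 24/25.

24/25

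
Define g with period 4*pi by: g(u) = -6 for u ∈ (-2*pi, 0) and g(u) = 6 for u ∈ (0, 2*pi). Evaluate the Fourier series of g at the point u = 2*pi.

0

At u = 2*pi the one-sided limits are g(2*pi^-) = 6 and g(2*pi^+) = -6.
By Dirichlet's theorem the series converges to their average, [(6) + (-6)]/2 = 0.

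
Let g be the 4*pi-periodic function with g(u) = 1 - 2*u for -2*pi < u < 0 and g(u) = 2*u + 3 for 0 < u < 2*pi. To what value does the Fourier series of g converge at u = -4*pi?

u = -4*pi differs from u = 0 by -1 full period(s), and the series is 4*pi-periodic.
At u = 0 the one-sided limits are g(0^-) = 1 and g(0^+) = 3.
By Dirichlet's theorem the series converges to their average, [(1) + (3)]/2 = 2.

2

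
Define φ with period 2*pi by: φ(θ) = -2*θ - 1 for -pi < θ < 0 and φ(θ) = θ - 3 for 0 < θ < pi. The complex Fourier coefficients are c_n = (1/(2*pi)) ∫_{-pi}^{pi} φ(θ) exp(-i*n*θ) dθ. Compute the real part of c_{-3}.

Since φ is real-valued, Re(c_{-3}) = (1/(2*pi)) ∫_{-pi}^{pi} φ(θ) cos(-3*θ) dθ = a_{3}/2.
Split the integral at the breakpoints.
Integrating by parts (boundary term plus one more integral), an antiderivative of (-2*θ - 1) cos(-3*θ) is -2*θ*sin(3*θ)/3 - sin(3*θ)/3 - 2*cos(3*θ)/9; evaluating from -pi to 0: ∫_{-pi}^{0} (-2*θ - 1) cos(-3*θ) dθ = (-2/9) - (2/9) = -4/9.
Integrating by parts (boundary term plus one more integral), an antiderivative of (θ - 3) cos(-3*θ) is θ*sin(3*θ)/3 - sin(3*θ) + cos(3*θ)/9; evaluating from 0 to pi: ∫_{0}^{pi} (θ - 3) cos(-3*θ) dθ = (-1/9) - (1/9) = -2/9.
So ∫_{-pi}^{pi} φ(θ) cos(-3*θ) dθ = -2/3.
Hence Re(c_{-3}) = (1/(2*pi))·(-2/3) = -1/(3*pi).

-1/(3*pi)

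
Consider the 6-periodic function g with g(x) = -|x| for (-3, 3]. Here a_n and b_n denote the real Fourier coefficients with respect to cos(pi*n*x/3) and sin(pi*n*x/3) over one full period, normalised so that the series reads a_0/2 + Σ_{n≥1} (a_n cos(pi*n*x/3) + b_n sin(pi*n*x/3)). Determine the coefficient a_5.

12/(25*pi**2)

a_5 = 1/3 ∫_{-3}^{3} g(x) cos(5*pi*x/3) dx.
g is even and cos(5*pi*x/3) is even, so the integrand is even and a_5 = 2/3 ∫_0^{3} g(x) cos(5*pi*x/3) dx.
Integrating by parts (boundary term plus one more integral), an antiderivative of (-x) cos(5*pi*x/3) is -3*x*sin(5*pi*x/3)/(5*pi) - 9*cos(5*pi*x/3)/(25*pi**2); evaluating from 0 to 3: ∫_{0}^{3} (-x) cos(5*pi*x/3) dx = (9/(25*pi**2)) - (-9/(25*pi**2)) = 18/(25*pi**2).
Hence a_5 = (2/3)·(18/(25*pi**2)) = 12/(25*pi**2).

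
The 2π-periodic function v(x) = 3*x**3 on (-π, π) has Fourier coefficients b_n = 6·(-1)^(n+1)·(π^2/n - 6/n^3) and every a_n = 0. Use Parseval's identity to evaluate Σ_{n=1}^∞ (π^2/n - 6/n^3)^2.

pi**6/14

Parseval: Σ b_n^2 = (1/π) ∫_{-π}^{π} v(x)^2 dx = 18*pi**6/7.
b_n^2 = 36·(π^2/n - 6/n^3)^2, so the sum equals (18*pi**6/7)/36 = pi**6/14.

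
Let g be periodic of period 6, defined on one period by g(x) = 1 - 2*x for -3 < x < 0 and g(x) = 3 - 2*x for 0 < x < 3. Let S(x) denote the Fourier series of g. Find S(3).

At x = 3 the one-sided limits are g(3^-) = -3 and g(3^+) = 7.
By Dirichlet's theorem the series converges to their average, [(-3) + (7)]/2 = 2.

2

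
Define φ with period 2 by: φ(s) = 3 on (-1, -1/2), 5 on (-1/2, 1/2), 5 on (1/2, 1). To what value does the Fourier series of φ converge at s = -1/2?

At s = -1/2 the one-sided limits are φ(-1/2^-) = 3 and φ(-1/2^+) = 5.
By Dirichlet's theorem the series converges to their average, [(3) + (5)]/2 = 4.

4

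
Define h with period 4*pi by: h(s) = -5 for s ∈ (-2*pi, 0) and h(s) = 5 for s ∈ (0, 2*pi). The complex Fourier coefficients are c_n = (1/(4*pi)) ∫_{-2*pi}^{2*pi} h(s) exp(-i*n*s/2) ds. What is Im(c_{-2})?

0

Since h is real-valued, Im(c_{-2}) = -(1/(4*pi)) ∫_{-2*pi}^{2*pi} h(s) sin(-s) ds = b_{2}/2.
h is odd and sin(-s) is odd, so the integrand is even: ∫_{-2*pi}^{2*pi} h(s) sin(-s) ds = 2∫_0^{2*pi} h(s) sin(-s) ds.
Directly, an antiderivative of (5) sin(-s) is 5*cos(s); evaluating from 0 to 2*pi: ∫_{0}^{2*pi} (5) sin(-s) ds = (5) - (5) = 0.
So ∫_{-2*pi}^{2*pi} h(s) sin(-s) ds = 0.
Hence Im(c_{-2}) = (-1/(4*pi))·(0) = 0.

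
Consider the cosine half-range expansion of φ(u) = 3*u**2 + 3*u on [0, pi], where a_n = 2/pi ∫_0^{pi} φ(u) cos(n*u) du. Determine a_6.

a_6 = 2/pi ∫_0^{pi} (3*u**2 + 3*u) cos(6*u) du.
Integrating by parts twice (tabular method), an antiderivative of (3*u**2 + 3*u) cos(6*u) is u**2*sin(6*u)/2 + u*sin(6*u)/2 + u*cos(6*u)/6 - sin(6*u)/36 + cos(6*u)/12; evaluating from 0 to pi: ∫_{0}^{pi} (3*u**2 + 3*u) cos(6*u) du = (1/12 + pi/6) - (1/12) = pi/6.
Hence a_6 = (2/pi)·(pi/6) = 1/3.

1/3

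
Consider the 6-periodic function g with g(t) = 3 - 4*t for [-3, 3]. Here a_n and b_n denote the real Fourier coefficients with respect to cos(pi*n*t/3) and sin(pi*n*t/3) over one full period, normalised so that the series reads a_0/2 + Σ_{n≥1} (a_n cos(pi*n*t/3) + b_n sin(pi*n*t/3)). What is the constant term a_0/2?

a_0 = 1/3 ∫_{-3}^{3} g(t) dt = 1/3 · (18) = 6.
So the constant term a_0/2 = 3.

3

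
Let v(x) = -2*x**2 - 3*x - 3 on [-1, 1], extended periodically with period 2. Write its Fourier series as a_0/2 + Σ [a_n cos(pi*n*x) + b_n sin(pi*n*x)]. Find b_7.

b_7 = ∫_{-1}^{1} v(x) sin(7*pi*x) dx.
Integrating by parts twice (tabular method), an antiderivative of (-2*x**2 - 3*x - 3) sin(7*pi*x) is 2*x**2*cos(7*pi*x)/(7*pi) - 4*x*sin(7*pi*x)/(49*pi**2) + 3*x*cos(7*pi*x)/(7*pi) - 3*sin(7*pi*x)/(49*pi**2) - 4*cos(7*pi*x)/(343*pi**3) + 3*cos(7*pi*x)/(7*pi); evaluating from -1 to 1: ∫_{-1}^{1} (-2*x**2 - 3*x - 3) sin(7*pi*x) dx = (4*(1 - 98*pi**2)/(343*pi**3)) - (2*(2 - 49*pi**2)/(343*pi**3)) = -6/(7*pi).
Hence b_7 = -6/(7*pi).

-6/(7*pi)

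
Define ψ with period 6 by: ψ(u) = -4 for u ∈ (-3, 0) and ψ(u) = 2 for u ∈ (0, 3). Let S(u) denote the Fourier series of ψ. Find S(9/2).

u = 9/2 differs from u = -3/2 by 1 full period(s), and the series is 6-periodic.
ψ is continuous at u = -3/2 with value -4, so the series converges to -4 there.

-4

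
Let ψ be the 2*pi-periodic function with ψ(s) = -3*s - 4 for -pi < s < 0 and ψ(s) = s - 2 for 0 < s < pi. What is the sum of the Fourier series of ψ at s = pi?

s = pi differs from s = -pi by 1 full period(s), and the series is 2*pi-periodic.
At s = -pi the one-sided limits are ψ(-pi^-) = -2 + pi and ψ(-pi^+) = -4 + 3*pi.
By Dirichlet's theorem the series converges to their average, [(-2 + pi) + (-4 + 3*pi)]/2 = -3 + 2*pi.

-3 + 2*pi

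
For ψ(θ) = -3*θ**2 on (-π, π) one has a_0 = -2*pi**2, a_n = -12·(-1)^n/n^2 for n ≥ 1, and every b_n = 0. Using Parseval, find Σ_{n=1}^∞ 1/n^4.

pi**4/90

Parseval: a_0^2/2 + Σ a_n^2 = (1/π) ∫_{-π}^{π} ψ(θ)^2 dθ = 18*pi**4/5.
Subtract a_0^2/2 = 2*pi**4: Σ a_n^2 = 8*pi**4/5.
Since a_n^2 = 144/n^4, Σ 1/n^4 = pi**4/90.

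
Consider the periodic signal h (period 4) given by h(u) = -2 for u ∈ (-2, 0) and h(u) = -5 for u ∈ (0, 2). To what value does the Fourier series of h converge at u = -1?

h is continuous at u = -1 with value -2, so the series converges to -2 there.

-2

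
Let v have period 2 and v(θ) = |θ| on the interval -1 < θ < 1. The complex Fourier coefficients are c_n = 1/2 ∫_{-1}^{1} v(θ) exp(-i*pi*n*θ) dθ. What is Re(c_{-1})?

-2/pi**2

Since v is real-valued, Re(c_{-1}) = 1/2 ∫_{-1}^{1} v(θ) cos(-pi*θ) dθ = a_{1}/2.
v is even and cos(-pi*θ) is even, so the integrand is even: ∫_{-1}^{1} v(θ) cos(-pi*θ) dθ = 2∫_0^{1} v(θ) cos(-pi*θ) dθ.
Integrating by parts (boundary term plus one more integral), an antiderivative of (θ) cos(-pi*θ) is θ*sin(pi*θ)/pi + cos(pi*θ)/pi**2; evaluating from 0 to 1: ∫_{0}^{1} (θ) cos(-pi*θ) dθ = (-1/pi**2) - (pi**(-2)) = -2/pi**2.
So ∫_{-1}^{1} v(θ) cos(-pi*θ) dθ = -4/pi**2.
Hence Re(c_{-1}) = (1/2)·(-4/pi**2) = -2/pi**2.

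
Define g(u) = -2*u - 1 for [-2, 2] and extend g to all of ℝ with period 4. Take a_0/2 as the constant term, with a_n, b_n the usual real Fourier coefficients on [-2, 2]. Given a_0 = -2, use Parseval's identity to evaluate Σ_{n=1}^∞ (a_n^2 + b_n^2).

Parseval: a_0^2/2 + Σ_{n≥1} (a_n^2+b_n^2) = 1/2 ∫_{-2}^{2} g(u)^2 du = 38/3.
Subtract a_0^2/2 = 2: Σ (a_n^2+b_n^2) = 32/3.

32/3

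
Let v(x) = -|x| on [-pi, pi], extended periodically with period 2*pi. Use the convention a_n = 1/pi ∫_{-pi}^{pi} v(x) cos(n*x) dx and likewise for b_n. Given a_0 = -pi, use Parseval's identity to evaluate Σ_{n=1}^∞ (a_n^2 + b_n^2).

Parseval: a_0^2/2 + Σ_{n≥1} (a_n^2+b_n^2) = 1/pi ∫_{-pi}^{pi} v(x)^2 dx = 2*pi**2/3.
Subtract a_0^2/2 = pi**2/2: Σ (a_n^2+b_n^2) = pi**2/6.

pi**2/6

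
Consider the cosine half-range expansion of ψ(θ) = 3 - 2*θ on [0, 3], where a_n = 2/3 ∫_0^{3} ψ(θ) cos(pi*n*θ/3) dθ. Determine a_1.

a_1 = 2/3 ∫_0^{3} (3 - 2*θ) cos(pi*θ/3) dθ.
Integrating by parts (boundary term plus one more integral), an antiderivative of (3 - 2*θ) cos(pi*θ/3) is -6*θ*sin(pi*θ/3)/pi + 9*sin(pi*θ/3)/pi - 18*cos(pi*θ/3)/pi**2; evaluating from 0 to 3: ∫_{0}^{3} (3 - 2*θ) cos(pi*θ/3) dθ = (18/pi**2) - (-18/pi**2) = 36/pi**2.
Hence a_1 = (2/3)·(36/pi**2) = 24/pi**2.

24/pi**2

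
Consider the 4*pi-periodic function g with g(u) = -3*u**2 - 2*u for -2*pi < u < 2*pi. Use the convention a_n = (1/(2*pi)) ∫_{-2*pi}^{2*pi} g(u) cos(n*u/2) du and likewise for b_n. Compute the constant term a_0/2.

-4*pi**2

a_0 = (1/(2*pi)) ∫_{-2*pi}^{2*pi} g(u) du = (1/(2*pi)) · (-16*pi**3) = -8*pi**2.
So the constant term a_0/2 = -4*pi**2.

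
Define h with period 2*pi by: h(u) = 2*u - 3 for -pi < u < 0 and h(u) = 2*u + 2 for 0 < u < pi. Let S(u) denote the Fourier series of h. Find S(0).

At u = 0 the one-sided limits are h(0^-) = -3 and h(0^+) = 2.
By Dirichlet's theorem the series converges to their average, [(-3) + (2)]/2 = -1/2.

-1/2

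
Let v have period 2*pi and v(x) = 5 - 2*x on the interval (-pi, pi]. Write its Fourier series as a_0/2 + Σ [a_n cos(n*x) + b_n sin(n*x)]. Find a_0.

a_0 = 1/pi ∫_{-pi}^{pi} v(x) dx = 1/pi · (10*pi) = 10.

10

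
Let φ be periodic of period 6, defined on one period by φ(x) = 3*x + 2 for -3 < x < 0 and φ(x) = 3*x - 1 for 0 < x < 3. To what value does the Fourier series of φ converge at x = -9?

x = -9 differs from x = -3 by -1 full period(s), and the series is 6-periodic.
At x = -3 the one-sided limits are φ(-3^-) = 8 and φ(-3^+) = -7.
By Dirichlet's theorem the series converges to their average, [(8) + (-7)]/2 = 1/2.

1/2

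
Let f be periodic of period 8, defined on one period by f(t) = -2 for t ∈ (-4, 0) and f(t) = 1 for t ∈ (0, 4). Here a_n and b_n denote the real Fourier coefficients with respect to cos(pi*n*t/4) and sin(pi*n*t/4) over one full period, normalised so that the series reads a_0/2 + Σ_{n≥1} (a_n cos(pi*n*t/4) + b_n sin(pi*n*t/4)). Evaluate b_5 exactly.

6/(5*pi)

b_5 = 1/4 ∫_{-4}^{4} f(t) sin(5*pi*t/4) dt.
Split the integral at the breakpoints.
Directly, an antiderivative of (-2) sin(5*pi*t/4) is 8*cos(5*pi*t/4)/(5*pi); evaluating from -4 to 0: ∫_{-4}^{0} (-2) sin(5*pi*t/4) dt = (8/(5*pi)) - (-8/(5*pi)) = 16/(5*pi).
Directly, an antiderivative of (1) sin(5*pi*t/4) is -4*cos(5*pi*t/4)/(5*pi); evaluating from 0 to 4: ∫_{0}^{4} (1) sin(5*pi*t/4) dt = (4/(5*pi)) - (-4/(5*pi)) = 8/(5*pi).
Summing the pieces and multiplying by (1/4) gives b_5 = 6/(5*pi).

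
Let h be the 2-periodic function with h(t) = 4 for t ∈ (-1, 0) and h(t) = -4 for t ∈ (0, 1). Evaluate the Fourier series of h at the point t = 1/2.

h is continuous at t = 1/2 with value -4, so the series converges to -4 there.

-4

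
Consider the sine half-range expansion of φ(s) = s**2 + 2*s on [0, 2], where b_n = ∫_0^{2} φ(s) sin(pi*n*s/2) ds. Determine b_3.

b_3 = ∫_0^{2} (s**2 + 2*s) sin(3*pi*s/2) ds.
Integrating by parts twice (tabular method), an antiderivative of (s**2 + 2*s) sin(3*pi*s/2) is -2*s**2*cos(3*pi*s/2)/(3*pi) + 8*s*sin(3*pi*s/2)/(9*pi**2) - 4*s*cos(3*pi*s/2)/(3*pi) + 8*sin(3*pi*s/2)/(9*pi**2) + 16*cos(3*pi*s/2)/(27*pi**3); evaluating from 0 to 2: ∫_{0}^{2} (s**2 + 2*s) sin(3*pi*s/2) ds = (16*(-1 + 9*pi**2)/(27*pi**3)) - (16/(27*pi**3)) = 16*(-2 + 9*pi**2)/(27*pi**3).
Hence b_3 = 16*(-2 + 9*pi**2)/(27*pi**3).

16*(-2 + 9*pi**2)/(27*pi**3)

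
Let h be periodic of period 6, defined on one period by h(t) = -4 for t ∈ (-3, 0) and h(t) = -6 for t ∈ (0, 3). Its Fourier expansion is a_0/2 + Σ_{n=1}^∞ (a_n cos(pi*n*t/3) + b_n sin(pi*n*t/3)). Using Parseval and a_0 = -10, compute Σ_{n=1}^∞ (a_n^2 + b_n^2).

Parseval: a_0^2/2 + Σ_{n≥1} (a_n^2+b_n^2) = 1/3 ∫_{-3}^{3} h(t)^2 dt = 52.
Subtract a_0^2/2 = 50: Σ (a_n^2+b_n^2) = 2.

2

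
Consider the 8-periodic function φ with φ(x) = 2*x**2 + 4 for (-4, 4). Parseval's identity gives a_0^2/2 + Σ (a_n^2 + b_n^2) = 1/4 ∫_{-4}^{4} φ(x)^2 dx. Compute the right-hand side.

9184/15

1/4 ∫_{-4}^{4} φ(x)^2 dx = 1/4 · (36736/15) = 9184/15.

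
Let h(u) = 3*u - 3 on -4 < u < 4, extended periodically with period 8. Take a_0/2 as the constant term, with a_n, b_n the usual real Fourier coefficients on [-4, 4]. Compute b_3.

8/pi

b_3 = 1/4 ∫_{-4}^{4} h(u) sin(3*pi*u/4) du.
Integrating by parts (boundary term plus one more integral), an antiderivative of (3*u - 3) sin(3*pi*u/4) is -4*u*cos(3*pi*u/4)/pi + 16*sin(3*pi*u/4)/(3*pi**2) + 4*cos(3*pi*u/4)/pi; evaluating from -4 to 4: ∫_{-4}^{4} (3*u - 3) sin(3*pi*u/4) du = (12/pi) - (-20/pi) = 32/pi.
Hence b_3 = (1/4)·(32/pi) = 8/pi.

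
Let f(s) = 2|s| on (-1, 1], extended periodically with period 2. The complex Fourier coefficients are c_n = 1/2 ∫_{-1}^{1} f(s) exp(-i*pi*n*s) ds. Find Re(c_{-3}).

-4/(9*pi**2)

Since f is real-valued, Re(c_{-3}) = 1/2 ∫_{-1}^{1} f(s) cos(-3*pi*s) ds = a_{3}/2.
f is even and cos(-3*pi*s) is even, so the integrand is even: ∫_{-1}^{1} f(s) cos(-3*pi*s) ds = 2∫_0^{1} f(s) cos(-3*pi*s) ds.
Integrating by parts (boundary term plus one more integral), an antiderivative of (2*s) cos(-3*pi*s) is 2*s*sin(3*pi*s)/(3*pi) + 2*cos(3*pi*s)/(9*pi**2); evaluating from 0 to 1: ∫_{0}^{1} (2*s) cos(-3*pi*s) ds = (-2/(9*pi**2)) - (2/(9*pi**2)) = -4/(9*pi**2).
So ∫_{-1}^{1} f(s) cos(-3*pi*s) ds = -8/(9*pi**2).
Hence Re(c_{-3}) = (1/2)·(-8/(9*pi**2)) = -4/(9*pi**2).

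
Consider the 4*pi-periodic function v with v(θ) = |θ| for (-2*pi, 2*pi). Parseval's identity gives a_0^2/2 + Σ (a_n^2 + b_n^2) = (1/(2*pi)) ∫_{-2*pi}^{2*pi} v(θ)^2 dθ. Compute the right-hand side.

8*pi**2/3

(1/(2*pi)) ∫_{-2*pi}^{2*pi} v(θ)^2 dθ = (1/(2*pi)) · (16*pi**3/3) = 8*pi**2/3.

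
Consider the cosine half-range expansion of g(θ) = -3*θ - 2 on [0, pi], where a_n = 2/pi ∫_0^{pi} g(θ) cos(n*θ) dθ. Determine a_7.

a_7 = 2/pi ∫_0^{pi} (-3*θ - 2) cos(7*θ) dθ.
Integrating by parts (boundary term plus one more integral), an antiderivative of (-3*θ - 2) cos(7*θ) is -3*θ*sin(7*θ)/7 - 2*sin(7*θ)/7 - 3*cos(7*θ)/49; evaluating from 0 to pi: ∫_{0}^{pi} (-3*θ - 2) cos(7*θ) dθ = (3/49) - (-3/49) = 6/49.
Hence a_7 = (2/pi)·(6/49) = 12/(49*pi).

12/(49*pi)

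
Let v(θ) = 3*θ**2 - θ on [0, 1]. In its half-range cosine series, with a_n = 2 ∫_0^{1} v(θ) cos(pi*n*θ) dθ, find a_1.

a_1 = 2 ∫_0^{1} (3*θ**2 - θ) cos(pi*θ) dθ.
Integrating by parts twice (tabular method), an antiderivative of (3*θ**2 - θ) cos(pi*θ) is 3*θ**2*sin(pi*θ)/pi - θ*sin(pi*θ)/pi + 6*θ*cos(pi*θ)/pi**2 - 6*sin(pi*θ)/pi**3 - cos(pi*θ)/pi**2; evaluating from 0 to 1: ∫_{0}^{1} (3*θ**2 - θ) cos(pi*θ) dθ = (-5/pi**2) - (-1/pi**2) = -4/pi**2.
Hence a_1 = 2·(-4/pi**2) = -8/pi**2.

-8/pi**2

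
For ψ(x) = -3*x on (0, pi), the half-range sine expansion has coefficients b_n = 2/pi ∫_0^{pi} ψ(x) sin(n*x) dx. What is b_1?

-6

b_1 = 2/pi ∫_0^{pi} (-3*x) sin(x) dx.
Integrating by parts (boundary term plus one more integral), an antiderivative of (-3*x) sin(x) is 3*x*cos(x) - 3*sin(x); evaluating from 0 to pi: ∫_{0}^{pi} (-3*x) sin(x) dx = (-3*pi) - (0) = -3*pi.
Hence b_1 = (2/pi)·(-3*pi) = -6.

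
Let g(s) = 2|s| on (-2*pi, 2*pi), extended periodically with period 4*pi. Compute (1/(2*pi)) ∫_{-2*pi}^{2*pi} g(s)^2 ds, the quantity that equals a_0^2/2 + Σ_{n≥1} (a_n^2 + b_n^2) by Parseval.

32*pi**2/3

(1/(2*pi)) ∫_{-2*pi}^{2*pi} g(s)^2 ds = (1/(2*pi)) · (64*pi**3/3) = 32*pi**2/3.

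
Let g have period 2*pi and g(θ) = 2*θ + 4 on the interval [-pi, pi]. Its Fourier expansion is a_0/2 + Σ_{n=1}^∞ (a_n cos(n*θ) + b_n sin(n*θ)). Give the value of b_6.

-2/3

b_6 = 1/pi ∫_{-pi}^{pi} g(θ) sin(6*θ) dθ.
Integrating by parts (boundary term plus one more integral), an antiderivative of (2*θ + 4) sin(6*θ) is -θ*cos(6*θ)/3 + sin(6*θ)/18 - 2*cos(6*θ)/3; evaluating from -pi to pi: ∫_{-pi}^{pi} (2*θ + 4) sin(6*θ) dθ = (-pi/3 - 2/3) - (-2/3 + pi/3) = -2*pi/3.
Hence b_6 = (1/pi)·(-2*pi/3) = -2/3.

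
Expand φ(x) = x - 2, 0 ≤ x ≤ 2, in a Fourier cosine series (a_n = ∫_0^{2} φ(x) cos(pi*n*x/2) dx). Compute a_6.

0

a_6 = ∫_0^{2} (x - 2) cos(3*pi*x) dx.
Integrating by parts (boundary term plus one more integral), an antiderivative of (x - 2) cos(3*pi*x) is x*sin(3*pi*x)/(3*pi) - 2*sin(3*pi*x)/(3*pi) + cos(3*pi*x)/(9*pi**2); evaluating from 0 to 2: ∫_{0}^{2} (x - 2) cos(3*pi*x) dx = (1/(9*pi**2)) - (1/(9*pi**2)) = 0.
Hence a_6 = 0.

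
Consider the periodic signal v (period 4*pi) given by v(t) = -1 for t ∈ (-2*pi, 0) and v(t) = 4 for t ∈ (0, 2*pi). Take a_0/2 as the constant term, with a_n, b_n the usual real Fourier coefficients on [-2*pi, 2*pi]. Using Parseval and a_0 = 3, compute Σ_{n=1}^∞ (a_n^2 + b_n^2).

Parseval: a_0^2/2 + Σ_{n≥1} (a_n^2+b_n^2) = (1/(2*pi)) ∫_{-2*pi}^{2*pi} v(t)^2 dt = 17.
Subtract a_0^2/2 = 9/2: Σ (a_n^2+b_n^2) = 25/2.

25/2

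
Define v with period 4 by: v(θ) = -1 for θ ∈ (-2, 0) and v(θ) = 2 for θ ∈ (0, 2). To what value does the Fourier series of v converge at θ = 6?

θ = 6 differs from θ = -2 by 2 full period(s), and the series is 4-periodic.
At θ = -2 the one-sided limits are v(-2^-) = 2 and v(-2^+) = -1.
By Dirichlet's theorem the series converges to their average, [(2) + (-1)]/2 = 1/2.

1/2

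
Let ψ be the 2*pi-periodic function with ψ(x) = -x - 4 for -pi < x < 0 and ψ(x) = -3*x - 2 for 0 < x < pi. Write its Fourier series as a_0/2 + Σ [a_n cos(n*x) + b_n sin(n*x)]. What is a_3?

4/(9*pi)

a_3 = 1/pi ∫_{-pi}^{pi} ψ(x) cos(3*x) dx.
Split the integral at the breakpoints.
Integrating by parts (boundary term plus one more integral), an antiderivative of (-x - 4) cos(3*x) is -x*sin(3*x)/3 - 4*sin(3*x)/3 - cos(3*x)/9; evaluating from -pi to 0: ∫_{-pi}^{0} (-x - 4) cos(3*x) dx = (-1/9) - (1/9) = -2/9.
Integrating by parts (boundary term plus one more integral), an antiderivative of (-3*x - 2) cos(3*x) is -x*sin(3*x) - 2*sin(3*x)/3 - cos(3*x)/3; evaluating from 0 to pi: ∫_{0}^{pi} (-3*x - 2) cos(3*x) dx = (1/3) - (-1/3) = 2/3.
Summing the pieces and multiplying by (1/pi) gives a_3 = 4/(9*pi).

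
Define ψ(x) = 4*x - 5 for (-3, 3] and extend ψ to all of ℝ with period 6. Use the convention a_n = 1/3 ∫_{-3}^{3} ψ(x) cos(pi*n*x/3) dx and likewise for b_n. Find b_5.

24/(5*pi)

b_5 = 1/3 ∫_{-3}^{3} ψ(x) sin(5*pi*x/3) dx.
Integrating by parts (boundary term plus one more integral), an antiderivative of (4*x - 5) sin(5*pi*x/3) is -12*x*cos(5*pi*x/3)/(5*pi) + 36*sin(5*pi*x/3)/(25*pi**2) + 3*cos(5*pi*x/3)/pi; evaluating from -3 to 3: ∫_{-3}^{3} (4*x - 5) sin(5*pi*x/3) dx = (21/(5*pi)) - (-51/(5*pi)) = 72/(5*pi).
Hence b_5 = (1/3)·(72/(5*pi)) = 24/(5*pi).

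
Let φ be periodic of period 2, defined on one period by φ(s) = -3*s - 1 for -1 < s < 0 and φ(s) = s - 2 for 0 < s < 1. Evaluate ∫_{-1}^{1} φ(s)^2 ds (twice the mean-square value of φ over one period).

10/3

∫_{-1}^{1} φ(s)^2 ds = 10/3.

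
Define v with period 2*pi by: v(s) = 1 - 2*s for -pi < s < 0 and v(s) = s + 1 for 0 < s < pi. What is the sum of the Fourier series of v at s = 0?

v is continuous at s = 0 with value 1, so the series converges to 1 there.

1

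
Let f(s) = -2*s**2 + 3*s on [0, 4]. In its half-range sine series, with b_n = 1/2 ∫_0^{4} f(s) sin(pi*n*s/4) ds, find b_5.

b_5 = 1/2 ∫_0^{4} (-2*s**2 + 3*s) sin(5*pi*s/4) ds.
Integrating by parts twice (tabular method), an antiderivative of (-2*s**2 + 3*s) sin(5*pi*s/4) is 8*s**2*cos(5*pi*s/4)/(5*pi) - 64*s*sin(5*pi*s/4)/(25*pi**2) - 12*s*cos(5*pi*s/4)/(5*pi) + 48*sin(5*pi*s/4)/(25*pi**2) - 256*cos(5*pi*s/4)/(125*pi**3); evaluating from 0 to 4: ∫_{0}^{4} (-2*s**2 + 3*s) sin(5*pi*s/4) ds = (-16/pi + 256/(125*pi**3)) - (-256/(125*pi**3)) = -16/pi + 512/(125*pi**3).
Hence b_5 = (1/2)·(-16/pi + 512/(125*pi**3)) = -8/pi + 256/(125*pi**3).

-8/pi + 256/(125*pi**3)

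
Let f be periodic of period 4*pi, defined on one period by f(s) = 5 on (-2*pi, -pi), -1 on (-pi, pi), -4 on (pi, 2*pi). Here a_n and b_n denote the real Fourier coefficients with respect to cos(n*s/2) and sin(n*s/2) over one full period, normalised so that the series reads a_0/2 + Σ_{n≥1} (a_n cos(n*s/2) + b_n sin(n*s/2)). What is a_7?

a_7 = (1/(2*pi)) ∫_{-2*pi}^{2*pi} f(s) cos(7*s/2) ds.
Split the integral at the breakpoints.
Directly, an antiderivative of (5) cos(7*s/2) is 10*sin(7*s/2)/7; evaluating from -2*pi to -pi: ∫_{-2*pi}^{-pi} (5) cos(7*s/2) ds = (10/7) - (0) = 10/7.
Directly, an antiderivative of (-1) cos(7*s/2) is -2*sin(7*s/2)/7; evaluating from -pi to pi: ∫_{-pi}^{pi} (-1) cos(7*s/2) ds = (2/7) - (-2/7) = 4/7.
Directly, an antiderivative of (-4) cos(7*s/2) is -8*sin(7*s/2)/7; evaluating from pi to 2*pi: ∫_{pi}^{2*pi} (-4) cos(7*s/2) ds = (0) - (8/7) = -8/7.
Summing the pieces and multiplying by (1/(2*pi)) gives a_7 = 3/(7*pi).

3/(7*pi)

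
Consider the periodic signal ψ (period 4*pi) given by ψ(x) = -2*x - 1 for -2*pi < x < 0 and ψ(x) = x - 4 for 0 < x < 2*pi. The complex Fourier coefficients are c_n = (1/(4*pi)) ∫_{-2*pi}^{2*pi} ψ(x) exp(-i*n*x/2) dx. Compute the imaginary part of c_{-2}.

Since ψ is real-valued, Im(c_{-2}) = -(1/(4*pi)) ∫_{-2*pi}^{2*pi} ψ(x) sin(-x) dx = b_{2}/2.
Split the integral at the breakpoints.
Integrating by parts (boundary term plus one more integral), an antiderivative of (-2*x - 1) sin(-x) is -2*x*cos(x) + 2*sin(x) - cos(x); evaluating from -2*pi to 0: ∫_{-2*pi}^{0} (-2*x - 1) sin(-x) dx = (-1) - (-1 + 4*pi) = -4*pi.
Integrating by parts (boundary term plus one more integral), an antiderivative of (x - 4) sin(-x) is x*cos(x) - sin(x) - 4*cos(x); evaluating from 0 to 2*pi: ∫_{0}^{2*pi} (x - 4) sin(-x) dx = (-4 + 2*pi) - (-4) = 2*pi.
So ∫_{-2*pi}^{2*pi} ψ(x) sin(-x) dx = -2*pi.
Hence Im(c_{-2}) = (-1/(4*pi))·(-2*pi) = 1/2.

1/2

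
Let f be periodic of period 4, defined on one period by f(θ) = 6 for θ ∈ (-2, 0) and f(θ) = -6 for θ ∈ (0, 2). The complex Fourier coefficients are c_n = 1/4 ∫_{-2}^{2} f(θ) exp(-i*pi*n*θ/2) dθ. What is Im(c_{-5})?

-12/(5*pi)

Since f is real-valued, Im(c_{-5}) = -1/4 ∫_{-2}^{2} f(θ) sin(-5*pi*θ/2) dθ = b_{5}/2.
f is odd and sin(-5*pi*θ/2) is odd, so the integrand is even: ∫_{-2}^{2} f(θ) sin(-5*pi*θ/2) dθ = 2∫_0^{2} f(θ) sin(-5*pi*θ/2) dθ.
Directly, an antiderivative of (-6) sin(-5*pi*θ/2) is -12*cos(5*pi*θ/2)/(5*pi); evaluating from 0 to 2: ∫_{0}^{2} (-6) sin(-5*pi*θ/2) dθ = (12/(5*pi)) - (-12/(5*pi)) = 24/(5*pi).
So ∫_{-2}^{2} f(θ) sin(-5*pi*θ/2) dθ = 48/(5*pi).
Hence Im(c_{-5}) = (-1/4)·(48/(5*pi)) = -12/(5*pi).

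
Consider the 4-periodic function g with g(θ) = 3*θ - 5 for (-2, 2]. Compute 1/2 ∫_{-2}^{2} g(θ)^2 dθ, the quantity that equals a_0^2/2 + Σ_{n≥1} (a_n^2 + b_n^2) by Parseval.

1/2 ∫_{-2}^{2} g(θ)^2 dθ = 1/2 · (148) = 74.

74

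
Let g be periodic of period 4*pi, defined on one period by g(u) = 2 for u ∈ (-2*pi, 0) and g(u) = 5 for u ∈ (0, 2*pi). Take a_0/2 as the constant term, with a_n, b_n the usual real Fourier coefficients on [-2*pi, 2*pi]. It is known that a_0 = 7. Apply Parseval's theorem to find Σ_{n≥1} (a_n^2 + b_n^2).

9/2

Parseval: a_0^2/2 + Σ_{n≥1} (a_n^2+b_n^2) = (1/(2*pi)) ∫_{-2*pi}^{2*pi} g(u)^2 du = 29.
Subtract a_0^2/2 = 49/2: Σ (a_n^2+b_n^2) = 9/2.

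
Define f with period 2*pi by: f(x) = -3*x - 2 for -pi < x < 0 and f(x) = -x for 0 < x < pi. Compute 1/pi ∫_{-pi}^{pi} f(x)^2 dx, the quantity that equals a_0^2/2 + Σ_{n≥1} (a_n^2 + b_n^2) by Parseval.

-6*pi + 4 + 10*pi**2/3

1/pi ∫_{-pi}^{pi} f(x)^2 dx = 1/pi · (2*pi*(-9*pi + 6 + 5*pi**2)/3) = -6*pi + 4 + 10*pi**2/3.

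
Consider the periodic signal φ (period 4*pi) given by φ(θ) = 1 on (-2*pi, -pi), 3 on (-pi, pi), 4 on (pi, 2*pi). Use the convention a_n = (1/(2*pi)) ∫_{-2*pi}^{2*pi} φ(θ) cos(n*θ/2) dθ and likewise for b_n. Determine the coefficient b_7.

3/(7*pi)

b_7 = (1/(2*pi)) ∫_{-2*pi}^{2*pi} φ(θ) sin(7*θ/2) dθ.
Split the integral at the breakpoints.
Directly, an antiderivative of (1) sin(7*θ/2) is -2*cos(7*θ/2)/7; evaluating from -2*pi to -pi: ∫_{-2*pi}^{-pi} (1) sin(7*θ/2) dθ = (0) - (2/7) = -2/7.
Directly, an antiderivative of (3) sin(7*θ/2) is -6*cos(7*θ/2)/7; evaluating from -pi to pi: ∫_{-pi}^{pi} (3) sin(7*θ/2) dθ = (0) - (0) = 0.
Directly, an antiderivative of (4) sin(7*θ/2) is -8*cos(7*θ/2)/7; evaluating from pi to 2*pi: ∫_{pi}^{2*pi} (4) sin(7*θ/2) dθ = (8/7) - (0) = 8/7.
Summing the pieces and multiplying by (1/(2*pi)) gives b_7 = 3/(7*pi).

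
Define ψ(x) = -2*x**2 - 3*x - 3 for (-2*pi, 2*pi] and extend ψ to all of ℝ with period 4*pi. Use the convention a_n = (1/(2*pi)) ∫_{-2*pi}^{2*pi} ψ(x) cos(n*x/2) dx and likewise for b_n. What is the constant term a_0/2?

a_0 = (1/(2*pi)) ∫_{-2*pi}^{2*pi} ψ(x) dx = (1/(2*pi)) · (-32*pi**3/3 - 12*pi) = -16*pi**2/3 - 6.
So the constant term a_0/2 = -8*pi**2/3 - 3.

-8*pi**2/3 - 3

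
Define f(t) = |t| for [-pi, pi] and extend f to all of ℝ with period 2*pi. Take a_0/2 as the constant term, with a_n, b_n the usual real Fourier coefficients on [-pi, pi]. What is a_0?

a_0 = 1/pi ∫_{-pi}^{pi} f(t) dt = 1/pi · (pi**2) = pi.

pi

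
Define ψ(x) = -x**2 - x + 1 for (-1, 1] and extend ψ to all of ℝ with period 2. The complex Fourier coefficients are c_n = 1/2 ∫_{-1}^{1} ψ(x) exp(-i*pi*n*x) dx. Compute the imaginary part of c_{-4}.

1/(4*pi)

Since ψ is real-valued, Im(c_{-4}) = -1/2 ∫_{-1}^{1} ψ(x) sin(-4*pi*x) dx = b_{4}/2.
Integrating by parts twice (tabular method), an antiderivative of (-x**2 - x + 1) sin(-4*pi*x) is -x**2*cos(4*pi*x)/(4*pi) + x*sin(4*pi*x)/(8*pi**2) - x*cos(4*pi*x)/(4*pi) + sin(4*pi*x)/(16*pi**2) + cos(4*pi*x)/(32*pi**3) + cos(4*pi*x)/(4*pi); evaluating from -1 to 1: ∫_{-1}^{1} (-x**2 - x + 1) sin(-4*pi*x) dx = ((1 - 8*pi**2)/(32*pi**3)) - ((1 + 8*pi**2)/(32*pi**3)) = -1/(2*pi).
Hence Im(c_{-4}) = (-1/2)·(-1/(2*pi)) = 1/(4*pi).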